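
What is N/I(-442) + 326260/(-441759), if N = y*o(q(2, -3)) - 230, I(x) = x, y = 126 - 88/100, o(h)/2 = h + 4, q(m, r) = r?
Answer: -1914351527/2440718475 ≈ -0.78434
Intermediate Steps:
o(h) = 8 + 2*h (o(h) = 2*(h + 4) = 2*(4 + h) = 8 + 2*h)
y = 3128/25 (y = 126 - 88*1/100 = 126 - 22/25 = 3128/25 ≈ 125.12)
N = 506/25 (N = 3128*(8 + 2*(-3))/25 - 230 = 3128*(8 - 6)/25 - 230 = (3128/25)*2 - 230 = 6256/25 - 230 = 506/25 ≈ 20.240)
N/I(-442) + 326260/(-441759) = (506/25)/(-442) + 326260/(-441759) = (506/25)*(-1/442) + 326260*(-1/441759) = -253/5525 - 326260/441759 = -1914351527/2440718475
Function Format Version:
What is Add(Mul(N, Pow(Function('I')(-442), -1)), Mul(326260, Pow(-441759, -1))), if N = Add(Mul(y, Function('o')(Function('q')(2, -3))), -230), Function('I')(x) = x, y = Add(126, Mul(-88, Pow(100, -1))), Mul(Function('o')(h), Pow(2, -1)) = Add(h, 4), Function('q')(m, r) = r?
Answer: Rational(-1914351527, 2440718475) ≈ -0.78434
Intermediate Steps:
Function('o')(h) = Add(8, Mul(2, h)) (Function('o')(h) = Mul(2, Add(h, 4)) = Mul(2, Add(4, h)) = Add(8, Mul(2, h)))
y = Rational(3128, 25) (y = Add(126, Mul(-88, Rational(1, 100))) = Add(126, Rational(-22, 25)) = Rational(3128, 25) ≈ 125.12)
N = Rational(506, 25) (N = Add(Mul(Rational(3128, 25), Add(8, Mul(2, -3))), -230) = Add(Mul(Rational(3128, 25), Add(8, -6)), -230) = Add(Mul(Rational(3128, 25), 2), -230) = Add(Rational(6256, 25), -230) = Rational(506, 25) ≈ 20.240)
Add(Mul(N, Pow(Function('I')(-442), -1)), Mul(326260, Pow(-441759, -1))) = Add(Mul(Rational(506, 25), Pow(-442, -1)), Mul(326260, Pow(-441759, -1))) = Add(Mul(Rational(506, 25), Rational(-1, 442)), Mul(326260, Rational(-1, 441759))) = Add(Rational(-253, 5525), Rational(-326260, 441759)) = Rational(-1914351527, 2440718475)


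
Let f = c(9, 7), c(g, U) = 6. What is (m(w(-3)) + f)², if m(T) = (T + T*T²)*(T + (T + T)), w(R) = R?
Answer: 76176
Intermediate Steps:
m(T) = 3*T*(T + T³) (m(T) = (T + T³)*(T + 2*T) = (T + T³)*(3*T) = 3*T*(T + T³))
f = 6
(m(w(-3)) + f)² = (3*(-3)²*(1 + (-3)²) + 6)² = (3*9*(1 + 9) + 6)² = (3*9*10 + 6)² = (270 + 6)² = 276² = 76176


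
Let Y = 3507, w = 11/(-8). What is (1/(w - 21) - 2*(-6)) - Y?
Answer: -625613/179 ≈ -3495.0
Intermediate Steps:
w = -11/8 (w = 11*(-⅛) = -11/8 ≈ -1.3750)
(1/(w - 21) - 2*(-6)) - Y = (1/(-11/8 - 21) - 2*(-6)) - 1*3507 = (1/(-179/8) + 12) - 3507 = (-8/179 + 12) - 3507 = 2140/179 - 3507 = -625613/179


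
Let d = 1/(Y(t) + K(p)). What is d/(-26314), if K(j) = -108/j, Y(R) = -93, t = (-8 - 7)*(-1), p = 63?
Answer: 7/17446182 ≈ 4.0123e-7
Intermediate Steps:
t = 15 (t = -15*(-1) = 15)
d = -7/663 (d = 1/(-93 - 108/63) = 1/(-93 - 108*1/63) = 1/(-93 - 12/7) = 1/(-663/7) = -7/663 ≈ -0.010558)
d/(-26314) = -7/663/(-26314) = -7/663*(-1/26314) = 7/17446182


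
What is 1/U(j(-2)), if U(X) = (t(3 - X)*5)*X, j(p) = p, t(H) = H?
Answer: -1/50 ≈ -0.020000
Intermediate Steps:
U(X) = X*(15 - 5*X) (U(X) = ((3 - X)*5)*X = (15 - 5*X)*X = X*(15 - 5*X))
1/U(j(-2)) = 1/(5*(-2)*(3 - 1*(-2))) = 1/(5*(-2)*(3 + 2)) = 1/(5*(-2)*5) = 1/(-50) = -1/50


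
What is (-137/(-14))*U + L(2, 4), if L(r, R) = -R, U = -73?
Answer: -10057/14 ≈ -718.36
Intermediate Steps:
(-137/(-14))*U + L(2, 4) = -137/(-14)*(-73) - 1*4 = -137*(-1/14)*(-73) - 4 = (137/14)*(-73) - 4 = -10001/14 - 4 = -10057/14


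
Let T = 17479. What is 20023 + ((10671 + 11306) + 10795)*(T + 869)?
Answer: 601320679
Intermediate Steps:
20023 + ((10671 + 11306) + 10795)*(T + 869) = 20023 + ((10671 + 11306) + 10795)*(17479 + 869) = 20023 + (21977 + 10795)*18348 = 20023 + 32772*18348 = 20023 + 601300656 = 601320679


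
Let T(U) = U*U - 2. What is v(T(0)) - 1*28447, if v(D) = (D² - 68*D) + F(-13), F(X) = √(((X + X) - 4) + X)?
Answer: -28307 + I*√43 ≈ -28307.0 + 6.5574*I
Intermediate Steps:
T(U) = -2 + U² (T(U) = U² - 2 = -2 + U²)
F(X) = √(-4 + 3*X) (F(X) = √((2*X - 4) + X) = √((-4 + 2*X) + X) = √(-4 + 3*X))
v(D) = D² - 68*D + I*√43 (v(D) = (D² - 68*D) + √(-4 + 3*(-13)) = (D² - 68*D) + √(-4 - 39) = (D² - 68*D) + √(-43) = (D² - 68*D) + I*√43 = D² - 68*D + I*√43)
v(T(0)) - 1*28447 = ((-2 + 0²)² - 68*(-2 + 0²) + I*√43) - 1*28447 = ((-2 + 0)² - 68*(-2 + 0) + I*√43) - 28447 = ((-2)² - 68*(-2) + I*√43) - 28447 = (4 + 136 + I*√43) - 28447 = (140 + I*√43) - 28447 = -28307 + I*√43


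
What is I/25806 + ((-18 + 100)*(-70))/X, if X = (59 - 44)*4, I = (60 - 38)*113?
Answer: -37368/391 ≈ -95.570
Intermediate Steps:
I = 2486 (I = 22*113 = 2486)
X = 60 (X = 15*4 = 60)
I/25806 + ((-18 + 100)*(-70))/X = 2486/25806 + ((-18 + 100)*(-70))/60 = 2486*(1/25806) + (82*(-70))*(1/60) = 113/1173 - 5740*1/60 = 113/1173 - 287/3 = -37368/391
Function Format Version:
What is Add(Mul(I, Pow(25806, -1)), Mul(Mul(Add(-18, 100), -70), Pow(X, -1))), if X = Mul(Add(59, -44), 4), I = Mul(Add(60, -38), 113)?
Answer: Rational(-37368, 391) ≈ -95.570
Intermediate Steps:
I = 2486 (I = Mul(22, 113) = 2486)
X = 60 (X = Mul(15, 4) = 60)
Add(Mul(I, Pow(25806, -1)), Mul(Mul(Add(-18, 100), -70), Pow(X, -1))) = Add(Mul(2486, Pow(25806, -1)), Mul(Mul(Add(-18, 100), -70), Pow(60, -1))) = Add(Mul(2486, Rational(1, 25806)), Mul(Mul(82, -70), Rational(1, 60))) = Add(Rational(113, 1173), Mul(-5740, Rational(1, 60))) = Add(Rational(113, 1173), Rational(-287, 3)) = Rational(-37368, 391)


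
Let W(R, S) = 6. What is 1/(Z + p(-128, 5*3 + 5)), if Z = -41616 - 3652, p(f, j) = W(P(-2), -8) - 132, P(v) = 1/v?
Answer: -1/45394 ≈ -2.2029e-5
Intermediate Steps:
p(f, j) = -126 (p(f, j) = 6 - 132 = -126)
Z = -45268
1/(Z + p(-128, 5*3 + 5)) = 1/(-45268 - 126) = 1/(-45394) = -1/45394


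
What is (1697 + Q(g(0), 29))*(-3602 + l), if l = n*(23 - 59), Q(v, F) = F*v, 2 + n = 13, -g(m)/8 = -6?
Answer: -12349822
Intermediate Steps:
g(m) = 48 (g(m) = -8*(-6) = 48)
n = 11 (n = -2 + 13 = 11)
l = -396 (l = 11*(23 - 59) = 11*(-36) = -396)
(1697 + Q(g(0), 29))*(-3602 + l) = (1697 + 29*48)*(-3602 - 396) = (1697 + 1392)*(-3998) = 3089*(-3998) = -12349822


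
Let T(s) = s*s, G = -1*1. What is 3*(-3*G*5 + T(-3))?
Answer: 72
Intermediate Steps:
G = -1
T(s) = s²
3*(-3*G*5 + T(-3)) = 3*(-3*(-1)*5 + (-3)²) = 3*(3*5 + 9) = 3*(15 + 9) = 3*24 = 72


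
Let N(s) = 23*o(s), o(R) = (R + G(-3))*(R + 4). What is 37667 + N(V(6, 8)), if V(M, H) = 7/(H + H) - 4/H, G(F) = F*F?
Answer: 9849959/256 ≈ 38476.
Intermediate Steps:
G(F) = F²
V(M, H) = -1/(2*H) (V(M, H) = 7/((2*H)) - 4/H = 7*(1/(2*H)) - 4/H = 7/(2*H) - 4/H = -1/(2*H))
o(R) = (4 + R)*(9 + R) (o(R) = (R + (-3)²)*(R + 4) = (R + 9)*(4 + R) = (9 + R)*(4 + R) = (4 + R)*(9 + R))
N(s) = 828 + 23*s² + 299*s (N(s) = 23*(36 + s² + 13*s) = 828 + 23*s² + 299*s)
37667 + N(V(6, 8)) = 37667 + (828 + 23*(-½/8)² + 299*(-½/8)) = 37667 + (828 + 23*(-½*⅛)² + 299*(-½*⅛)) = 37667 + (828 + 23*(-1/16)² + 299*(-1/16)) = 37667 + (828 + 23*(1/256) - 299/16) = 37667 + (828 + 23/256 - 299/16) = 37667 + 207207/256 = 9849959/256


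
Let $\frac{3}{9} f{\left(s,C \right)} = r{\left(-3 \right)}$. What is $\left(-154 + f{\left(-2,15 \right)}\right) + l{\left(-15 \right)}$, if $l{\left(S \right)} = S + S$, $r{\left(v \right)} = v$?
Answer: $-193$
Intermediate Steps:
$f{\left(s,C \right)} = -9$ ($f{\left(s,C \right)} = 3 \left(-3\right) = -9$)
$l{\left(S \right)} = 2 S$
$\left(-154 + f{\left(-2,15 \right)}\right) + l{\left(-15 \right)} = \left(-154 - 9\right) + 2 \left(-15\right) = -163 - 30 = -193$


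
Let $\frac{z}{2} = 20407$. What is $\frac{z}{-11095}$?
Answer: $- \frac{40814}{11095} \approx -3.6786$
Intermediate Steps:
$z = 40814$ ($z = 2 \cdot 20407 = 40814$)
$\frac{z}{-11095} = \frac{40814}{-11095} = 40814 \left(- \frac{1}{11095}\right) = - \frac{40814}{11095}$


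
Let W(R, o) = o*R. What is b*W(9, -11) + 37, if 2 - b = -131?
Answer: -13130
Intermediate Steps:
W(R, o) = R*o
b = 133 (b = 2 - 1*(-131) = 2 + 131 = 133)
b*W(9, -11) + 37 = 133*(9*(-11)) + 37 = 133*(-99) + 37 = -13167 + 37 = -13130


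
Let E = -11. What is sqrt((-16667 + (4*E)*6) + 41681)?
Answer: 15*sqrt(110) ≈ 157.32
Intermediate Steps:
sqrt((-16667 + (4*E)*6) + 41681) = sqrt((-16667 + (4*(-11))*6) + 41681) = sqrt((-16667 - 44*6) + 41681) = sqrt((-16667 - 264) + 41681) = sqrt(-16931 + 41681) = sqrt(24750) = 15*sqrt(110)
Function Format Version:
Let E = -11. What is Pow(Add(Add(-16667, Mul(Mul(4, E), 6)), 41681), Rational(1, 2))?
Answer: Mul(15, Pow(110, Rational(1, 2))) ≈ 157.32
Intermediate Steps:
Pow(Add(Add(-16667, Mul(Mul(4, E), 6)), 41681), Rational(1, 2)) = Pow(Add(Add(-16667, Mul(Mul(4, -11), 6)), 41681), Rational(1, 2)) = Pow(Add(Add(-16667, Mul(-44, 6)), 41681), Rational(1, 2)) = Pow(Add(Add(-16667, -264), 41681), Rational(1, 2)) = Pow(Add(-16931, 41681), Rational(1, 2)) = Pow(24750, Rational(1, 2)) = Mul(15, Pow(110, Rational(1, 2)))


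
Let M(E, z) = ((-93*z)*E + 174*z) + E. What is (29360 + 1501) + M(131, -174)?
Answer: 2120558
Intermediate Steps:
M(E, z) = E + 174*z - 93*E*z (M(E, z) = (-93*E*z + 174*z) + E = (174*z - 93*E*z) + E = E + 174*z - 93*E*z)
(29360 + 1501) + M(131, -174) = (29360 + 1501) + (131 + 174*(-174) - 93*131*(-174)) = 30861 + (131 - 30276 + 2119842) = 30861 + 2089697 = 2120558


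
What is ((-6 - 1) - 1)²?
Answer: 64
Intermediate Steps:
((-6 - 1) - 1)² = (-7 - 1)² = (-8)² = 64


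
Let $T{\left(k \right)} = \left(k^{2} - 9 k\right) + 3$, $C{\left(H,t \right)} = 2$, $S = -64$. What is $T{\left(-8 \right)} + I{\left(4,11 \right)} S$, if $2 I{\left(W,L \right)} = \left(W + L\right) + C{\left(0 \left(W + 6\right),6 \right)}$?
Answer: $-405$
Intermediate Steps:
$T{\left(k \right)} = 3 + k^{2} - 9 k$
$I{\left(W,L \right)} = 1 + \frac{L}{2} + \frac{W}{2}$ ($I{\left(W,L \right)} = \frac{\left(W + L\right) + 2}{2} = \frac{\left(L + W\right) + 2}{2} = \frac{2 + L + W}{2} = 1 + \frac{L}{2} + \frac{W}{2}$)
$T{\left(-8 \right)} + I{\left(4,11 \right)} S = \left(3 + \left(-8\right)^{2} - -72\right) + \left(1 + \frac{1}{2} \cdot 11 + \frac{1}{2} \cdot 4\right) \left(-64\right) = \left(3 + 64 + 72\right) + \left(1 + \frac{11}{2} + 2\right) \left(-64\right) = 139 + \frac{17}{2} \left(-64\right) = 139 - 544 = -405$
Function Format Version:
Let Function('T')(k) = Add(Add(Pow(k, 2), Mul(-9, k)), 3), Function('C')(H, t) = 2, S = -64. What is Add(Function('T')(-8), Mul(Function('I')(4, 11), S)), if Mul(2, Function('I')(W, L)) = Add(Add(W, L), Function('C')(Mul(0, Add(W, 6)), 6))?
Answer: -405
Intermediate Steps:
Function('T')(k) = Add(3, Pow(k, 2), Mul(-9, k))
Function('I')(W, L) = Add(1, Mul(Rational(1, 2), L), Mul(Rational(1, 2), W)) (Function('I')(W, L) = Mul(Rational(1, 2), Add(Add(W, L), 2)) = Mul(Rational(1, 2), Add(Add(L, W), 2)) = Mul(Rational(1, 2), Add(2, L, W)) = Add(1, Mul(Rational(1, 2), L), Mul(Rational(1, 2), W)))
Add(Function('T')(-8), Mul(Function('I')(4, 11), S)) = Add(Add(3, Pow(-8, 2), Mul(-9, -8)), Mul(Add(1, Mul(Rational(1, 2), 11), Mul(Rational(1, 2), 4)), -64)) = Add(Add(3, 64, 72), Mul(Add(1, Rational(11, 2), 2), -64)) = Add(139, Mul(Rational(17, 2), -64)) = Add(139, -544) = -405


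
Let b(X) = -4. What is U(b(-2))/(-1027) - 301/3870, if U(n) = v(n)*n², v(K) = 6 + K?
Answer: -10069/92430 ≈ -0.10894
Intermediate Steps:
U(n) = n²*(6 + n) (U(n) = (6 + n)*n² = n²*(6 + n))
U(b(-2))/(-1027) - 301/3870 = ((-4)²*(6 - 4))/(-1027) - 301/3870 = (16*2)*(-1/1027) - 301*1/3870 = 32*(-1/1027) - 7/90 = -32/1027 - 7/90 = -10069/92430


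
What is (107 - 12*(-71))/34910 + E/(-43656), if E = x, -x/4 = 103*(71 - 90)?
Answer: -14463086/95251935 ≈ -0.15184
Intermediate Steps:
x = 7828 (x = -412*(71 - 90) = -412*(-19) = -4*(-1957) = 7828)
E = 7828
(107 - 12*(-71))/34910 + E/(-43656) = (107 - 12*(-71))/34910 + 7828/(-43656) = (107 + 852)*(1/34910) + 7828*(-1/43656) = 959*(1/34910) - 1957/10914 = 959/34910 - 1957/10914 = -14463086/95251935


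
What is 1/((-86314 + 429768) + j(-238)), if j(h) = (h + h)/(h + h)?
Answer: 1/343455 ≈ 2.9116e-6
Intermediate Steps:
j(h) = 1 (j(h) = (2*h)/((2*h)) = (2*h)*(1/(2*h)) = 1)
1/((-86314 + 429768) + j(-238)) = 1/((-86314 + 429768) + 1) = 1/(343454 + 1) = 1/343455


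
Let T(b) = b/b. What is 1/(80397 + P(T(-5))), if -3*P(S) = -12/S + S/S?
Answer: 3/241202 ≈ 1.2438e-5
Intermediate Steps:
T(b) = 1
P(S) = -⅓ + 4/S (P(S) = -(-12/S + S/S)/3 = -(-12/S + 1)/3 = -(1 - 12/S)/3 = -⅓ + 4/S)
1/(80397 + P(T(-5))) = 1/(80397 + (⅓)*(12 - 1*1)/1) = 1/(80397 + (⅓)*1*(12 - 1)) = 1/(80397 + (⅓)*1*11) = 1/(80397 + 11/3) = 1/(241202/3) = 3/241202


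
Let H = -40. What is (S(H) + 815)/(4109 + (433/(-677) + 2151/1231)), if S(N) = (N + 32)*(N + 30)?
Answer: 745881365/3425310387 ≈ 0.21776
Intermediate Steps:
S(N) = (30 + N)*(32 + N) (S(N) = (32 + N)*(30 + N) = (30 + N)*(32 + N))
(S(H) + 815)/(4109 + (433/(-677) + 2151/1231)) = ((960 + (-40)² + 62*(-40)) + 815)/(4109 + (433/(-677) + 2151/1231)) = ((960 + 1600 - 2480) + 815)/(4109 + (433*(-1/677) + 2151*(1/1231))) = (80 + 815)/(4109 + (-433/677 + 2151/1231)) = 895/(4109 + 923204/833387) = 895/(3425310387/833387) = 895*(833387/3425310387) = 745881365/3425310387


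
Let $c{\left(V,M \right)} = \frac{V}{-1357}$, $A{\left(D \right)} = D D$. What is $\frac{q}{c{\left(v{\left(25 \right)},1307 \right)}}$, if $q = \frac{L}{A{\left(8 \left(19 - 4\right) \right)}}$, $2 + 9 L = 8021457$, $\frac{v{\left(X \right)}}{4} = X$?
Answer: $- \frac{2177022887}{2592000} \approx -839.9$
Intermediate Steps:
$v{\left(X \right)} = 4 X$
$L = \frac{8021455}{9}$ ($L = - \frac{2}{9} + \frac{1}{9} \cdot 8021457 = - \frac{2}{9} + 891273 = \frac{8021455}{9} \approx 8.9127 \cdot 10^{5}$)
$A{\left(D \right)} = D^{2}$
$c{\left(V,M \right)} = - \frac{V}{1357}$ ($c{\left(V,M \right)} = V \left(- \frac{1}{1357}\right) = - \frac{V}{1357}$)
$q = \frac{1604291}{25920}$ ($q = \frac{8021455}{9 \left(8 \left(19 - 4\right)\right)^{2}} = \frac{8021455}{9 \left(8 \cdot 15\right)^{2}} = \frac{8021455}{9 \cdot 120^{2}} = \frac{8021455}{9 \cdot 14400} = \frac{8021455}{9} \cdot \frac{1}{14400} = \frac{1604291}{25920} \approx 61.894$)
$\frac{q}{c{\left(v{\left(25 \right)},1307 \right)}} = \frac{1604291}{25920 \left(- \frac{4 \cdot 25}{1357}\right)} = \frac{1604291}{25920 \left(\left(- \frac{1}{1357}\right) 100\right)} = \frac{1604291}{25920 \left(- \frac{100}{1357}\right)} = \frac{1604291}{25920} \left(- \frac{1357}{100}\right) = - \frac{2177022887}{2592000}$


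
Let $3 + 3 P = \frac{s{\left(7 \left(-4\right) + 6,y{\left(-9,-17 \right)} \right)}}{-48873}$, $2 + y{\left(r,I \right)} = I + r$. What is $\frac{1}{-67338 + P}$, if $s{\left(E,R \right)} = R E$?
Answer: $- \frac{13329}{897561587} \approx -1.485 \cdot 10^{-5}$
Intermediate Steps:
$y{\left(r,I \right)} = -2 + I + r$ ($y{\left(r,I \right)} = -2 + \left(I + r\right) = -2 + I + r$)
$s{\left(E,R \right)} = E R$
$P = - \frac{13385}{13329}$ ($P = -1 + \frac{\left(7 \left(-4\right) + 6\right) \left(-2 - 17 - 9\right) \frac{1}{-48873}}{3} = -1 + \frac{\left(-28 + 6\right) \left(-28\right) \left(- \frac{1}{48873}\right)}{3} = -1 + \frac{\left(-22\right) \left(-28\right) \left(- \frac{1}{48873}\right)}{3} = -1 + \frac{616 \left(- \frac{1}{48873}\right)}{3} = -1 + \frac{1}{3} \left(- \frac{56}{4443}\right) = -1 - \frac{56}{13329} = - \frac{13385}{13329} \approx -1.0042$)
$\frac{1}{-67338 + P} = \frac{1}{-67338 - \frac{13385}{13329}} = \frac{1}{- \frac{897561587}{13329}} = - \frac{13329}{897561587}$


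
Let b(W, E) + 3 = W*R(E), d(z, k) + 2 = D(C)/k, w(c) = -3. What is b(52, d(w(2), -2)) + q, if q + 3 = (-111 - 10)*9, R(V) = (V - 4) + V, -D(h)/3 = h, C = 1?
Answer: -1355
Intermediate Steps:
D(h) = -3*h
R(V) = -4 + 2*V (R(V) = (-4 + V) + V = -4 + 2*V)
d(z, k) = -2 - 3/k (d(z, k) = -2 + (-3*1)/k = -2 - 3/k)
b(W, E) = -3 + W*(-4 + 2*E)
q = -1092 (q = -3 + (-111 - 10)*9 = -3 - 121*9 = -3 - 1089 = -1092)
b(52, d(w(2), -2)) + q = (-3 + 2*52*(-2 + (-2 - 3/(-2)))) - 1092 = (-3 + 2*52*(-2 + (-2 - 3*(-½)))) - 1092 = (-3 + 2*52*(-2 + (-2 + 3/2))) - 1092 = (-3 + 2*52*(-2 - ½)) - 1092 = (-3 + 2*52*(-5/2)) - 1092 = (-3 - 260) - 1092 = -263 - 1092 = -1355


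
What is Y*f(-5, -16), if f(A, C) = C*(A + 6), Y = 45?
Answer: -720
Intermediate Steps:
f(A, C) = C*(6 + A)
Y*f(-5, -16) = 45*(-16*(6 - 5)) = 45*(-16*1) = 45*(-16) = -720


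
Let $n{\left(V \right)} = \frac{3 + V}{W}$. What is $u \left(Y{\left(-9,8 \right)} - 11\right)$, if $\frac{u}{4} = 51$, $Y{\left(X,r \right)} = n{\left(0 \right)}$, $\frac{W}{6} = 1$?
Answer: $-2142$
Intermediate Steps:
$W = 6$ ($W = 6 \cdot 1 = 6$)
$n{\left(V \right)} = \frac{1}{2} + \frac{V}{6}$ ($n{\left(V \right)} = \frac{3 + V}{6} = \left(3 + V\right) \frac{1}{6} = \frac{1}{2} + \frac{V}{6}$)
$Y{\left(X,r \right)} = \frac{1}{2}$ ($Y{\left(X,r \right)} = \frac{1}{2} + \frac{1}{6} \cdot 0 = \frac{1}{2} + 0 = \frac{1}{2}$)
$u = 204$ ($u = 4 \cdot 51 = 204$)
$u \left(Y{\left(-9,8 \right)} - 11\right) = 204 \left(\frac{1}{2} - 11\right) = 204 \left(- \frac{21}{2}\right) = -2142$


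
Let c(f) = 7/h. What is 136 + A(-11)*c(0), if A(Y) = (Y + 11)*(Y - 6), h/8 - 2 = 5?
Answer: 136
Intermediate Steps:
h = 56 (h = 16 + 8*5 = 16 + 40 = 56)
A(Y) = (-6 + Y)*(11 + Y) (A(Y) = (11 + Y)*(-6 + Y) = (-6 + Y)*(11 + Y))
c(f) = ⅛ (c(f) = 7/56 = 7*(1/56) = ⅛)
136 + A(-11)*c(0) = 136 + (-66 + (-11)² + 5*(-11))*(⅛) = 136 + (-66 + 121 - 55)*(⅛) = 136 + 0*(⅛) = 136 + 0 = 136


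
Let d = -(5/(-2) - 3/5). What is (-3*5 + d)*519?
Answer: -61761/10 ≈ -6176.1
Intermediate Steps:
d = 31/10 (d = -(5*(-½) - 3*⅕) = -(-5/2 - ⅗) = -1*(-31/10) = 31/10 ≈ 3.1000)
(-3*5 + d)*519 = (-3*5 + 31/10)*519 = (-15 + 31/10)*519 = -119/10*519 = -61761/10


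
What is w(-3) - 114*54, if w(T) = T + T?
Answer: -6162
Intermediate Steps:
w(T) = 2*T
w(-3) - 114*54 = 2*(-3) - 114*54 = -6 - 6156 = -6162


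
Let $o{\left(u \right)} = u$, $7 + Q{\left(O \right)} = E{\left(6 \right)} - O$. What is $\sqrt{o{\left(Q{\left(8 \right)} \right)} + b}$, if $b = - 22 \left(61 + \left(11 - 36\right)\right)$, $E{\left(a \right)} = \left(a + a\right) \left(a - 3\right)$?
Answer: $i \sqrt{771} \approx 27.767 i$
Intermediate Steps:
$E{\left(a \right)} = 2 a \left(-3 + a\right)$
$Q{\left(O \right)} = 29 - O$ ($Q{\left(O \right)} = -7 - \left(O - 12 \left(-3 + 6\right)\right) = -7 - \left(-36 + O\right) = 29 - O$)
$b = -792$ ($b = - 22 \left(61 - 25\right) = \left(-22\right) 36 = -792$)
$\sqrt{o{\left(Q{\left(8 \right)} \right)} + b} = \sqrt{\left(29 - 8\right) - 792} = \sqrt{21 - 792} = \sqrt{-771} = i \sqrt{771}$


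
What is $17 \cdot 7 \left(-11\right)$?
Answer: $-1309$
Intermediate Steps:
$17 \cdot 7 \left(-11\right) = 119 \left(-11\right) = -1309$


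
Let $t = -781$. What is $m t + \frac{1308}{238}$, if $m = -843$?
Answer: $\frac{78348231}{119} \approx 6.5839 \cdot 10^{5}$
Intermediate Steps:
$m t + \frac{1308}{238} = \left(-843\right) \left(-781\right) + \frac{1308}{238} = 658383 + 1308 \cdot \frac{1}{238} = 658383 + \frac{654}{119} = \frac{78348231}{119}$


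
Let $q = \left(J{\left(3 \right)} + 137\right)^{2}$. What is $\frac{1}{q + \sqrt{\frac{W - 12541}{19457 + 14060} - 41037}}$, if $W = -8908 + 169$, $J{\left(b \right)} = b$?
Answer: $\frac{656933200}{12877266178409} - \frac{11 i \sqrt{381001979293}}{12877266178409} \approx 5.1015 \cdot 10^{-5} - 5.2727 \cdot 10^{-7} i$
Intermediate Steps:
$W = -8739$
$q = 19600$ ($q = \left(3 + 137\right)^{2} = 140^{2} = 19600$)
$\frac{1}{q + \sqrt{\frac{W - 12541}{19457 + 14060} - 41037}} = \frac{1}{19600 + \sqrt{\frac{-8739 - 12541}{19457 + 14060} - 41037}} = \frac{1}{19600 + \sqrt{- \frac{21280}{33517} - 41037}} = \frac{1}{19600 + \sqrt{- \frac{1375458409}{33517}}} = \frac{1}{19600 + \frac{i \sqrt{381001979293}}{3047}}$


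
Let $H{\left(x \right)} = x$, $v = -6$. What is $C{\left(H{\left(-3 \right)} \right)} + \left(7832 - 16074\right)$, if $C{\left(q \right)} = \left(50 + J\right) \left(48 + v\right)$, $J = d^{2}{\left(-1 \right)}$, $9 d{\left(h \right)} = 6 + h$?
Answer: $- \frac{165484}{27} \approx -6129.0$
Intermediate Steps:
$d{\left(h \right)} = \frac{2}{3} + \frac{h}{9}$ ($d{\left(h \right)} = \frac{6 + h}{9} = \frac{2}{3} + \frac{h}{9}$)
$J = \frac{25}{81}$ ($J = \left(\frac{2}{3} + \frac{1}{9} \left(-1\right)\right)^{2} = \left(\frac{2}{3} - \frac{1}{9}\right)^{2} = \left(\frac{5}{9}\right)^{2} = \frac{25}{81} \approx 0.30864$)
$C{\left(q \right)} = \frac{57050}{27}$ ($C{\left(q \right)} = \left(50 + \frac{25}{81}\right) \left(48 - 6\right) = \frac{4075}{81} \cdot 42 = \frac{57050}{27}$)
$C{\left(H{\left(-3 \right)} \right)} + \left(7832 - 16074\right) = \frac{57050}{27} + \left(7832 - 16074\right) = \frac{57050}{27} - 8242 = - \frac{165484}{27}$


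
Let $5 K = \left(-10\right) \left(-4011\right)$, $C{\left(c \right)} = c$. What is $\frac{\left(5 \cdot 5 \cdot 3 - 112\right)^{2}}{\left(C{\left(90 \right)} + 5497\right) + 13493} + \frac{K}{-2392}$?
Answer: $- \frac{18723139}{5704920} \approx -3.2819$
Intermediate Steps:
$K = 8022$ ($K = \frac{\left(-10\right) \left(-4011\right)}{5} = \frac{1}{5} \cdot 40110 = 8022$)
$\frac{\left(5 \cdot 5 \cdot 3 - 112\right)^{2}}{\left(C{\left(90 \right)} + 5497\right) + 13493} + \frac{K}{-2392} = \frac{\left(5 \cdot 5 \cdot 3 - 112\right)^{2}}{\left(90 + 5497\right) + 13493} + \frac{8022}{-2392} = \frac{\left(25 \cdot 3 - 112\right)^{2}}{5587 + 13493} + 8022 \left(- \frac{1}{2392}\right) = \frac{\left(75 - 112\right)^{2}}{19080} - \frac{4011}{1196} = \left(-37\right)^{2} \cdot \frac{1}{19080} - \frac{4011}{1196} = 1369 \cdot \frac{1}{19080} - \frac{4011}{1196} = \frac{1369}{19080} - \frac{4011}{1196} = - \frac{18723139}{5704920}$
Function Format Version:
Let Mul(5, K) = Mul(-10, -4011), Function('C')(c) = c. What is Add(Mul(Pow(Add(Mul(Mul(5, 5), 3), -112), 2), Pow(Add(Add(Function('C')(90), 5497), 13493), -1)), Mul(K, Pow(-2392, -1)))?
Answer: Rational(-18723139, 5704920) ≈ -3.2819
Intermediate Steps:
K = 8022 (K = Mul(Rational(1, 5), Mul(-10, -4011)) = Mul(Rational(1, 5), 40110) = 8022)
Add(Mul(Pow(Add(Mul(Mul(5, 5), 3), -112), 2), Pow(Add(Add(Function('C')(90), 5497), 13493), -1)), Mul(K, Pow(-2392, -1))) = Add(Mul(Pow(Add(Mul(Mul(5, 5), 3), -112), 2), Pow(Add(Add(90, 5497), 13493), -1)), Mul(8022, Pow(-2392, -1))) = Add(Mul(Pow(Add(Mul(25, 3), -112), 2), Pow(Add(5587, 13493), -1)), Mul(8022, Rational(-1, 2392))) = Add(Mul(Pow(Add(75, -112), 2), Pow(19080, -1)), Rational(-4011, 1196)) = Add(Mul(Pow(-37, 2), Rational(1, 19080)), Rational(-4011, 1196)) = Add(Mul(1369, Rational(1, 19080)), Rational(-4011, 1196)) = Add(Rational(1369, 19080), Rational(-4011, 1196)) = Rational(-18723139, 5704920)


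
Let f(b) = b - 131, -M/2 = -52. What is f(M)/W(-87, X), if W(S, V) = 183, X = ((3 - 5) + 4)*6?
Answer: -9/61 ≈ -0.14754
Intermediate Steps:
M = 104 (M = -2*(-52) = 104)
X = 12 (X = (-2 + 4)*6 = 2*6 = 12)
f(b) = -131 + b
f(M)/W(-87, X) = (-131 + 104)/183 = -27*1/183 = -9/61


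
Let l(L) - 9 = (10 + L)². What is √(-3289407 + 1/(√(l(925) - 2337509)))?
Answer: √(-281727673651478175 - 292655*I*√58531)/292655 ≈ 2.279e-7 - 1813.7*I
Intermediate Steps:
l(L) = 9 + (10 + L)²
√(-3289407 + 1/(√(l(925) - 2337509))) = √(-3289407 + 1/(√((9 + (10 + 925)²) - 2337509))) = √(-3289407 + 1/(√((9 + 935²) - 2337509))) = √(-3289407 + 1/(√((9 + 874225) - 2337509))) = √(-3289407 + 1/(√(874234 - 2337509))) = √(-3289407 + 1/(√(-1463275))) = √(-3289407 + 1/(5*I*√58531)) = √(-3289407 - I*√58531/292655)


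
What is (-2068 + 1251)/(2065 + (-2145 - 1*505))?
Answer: 817/585 ≈ 1.3966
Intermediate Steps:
(-2068 + 1251)/(2065 + (-2145 - 1*505)) = -817/(2065 + (-2145 - 505)) = -817/(2065 - 2650) = -817/(-585) = -817*(-1/585) = 817/585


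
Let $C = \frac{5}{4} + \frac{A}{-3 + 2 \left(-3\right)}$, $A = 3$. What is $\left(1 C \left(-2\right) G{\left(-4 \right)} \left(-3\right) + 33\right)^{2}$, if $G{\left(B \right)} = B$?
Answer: $121$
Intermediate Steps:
$C = \frac{11}{12}$ ($C = \frac{5}{4} + \frac{3}{-3 + 2 \left(-3\right)} = 5 \cdot \frac{1}{4} + \frac{3}{-3 - 6} = \frac{5}{4} + \frac{3}{-9} = \frac{5}{4} + 3 \left(- \frac{1}{9}\right) = \frac{5}{4} - \frac{1}{3} = \frac{11}{12} \approx 0.91667$)
$\left(1 C \left(-2\right) G{\left(-4 \right)} \left(-3\right) + 33\right)^{2} = \left(1 \cdot \frac{11}{12} \left(-2\right) \left(-4\right) \left(-3\right) + 33\right)^{2} = \left(1 \left(\left(- \frac{11}{6}\right) \left(-4\right)\right) \left(-3\right) + 33\right)^{2} = \left(1 \cdot \frac{22}{3} \left(-3\right) + 33\right)^{2} = \left(\frac{22}{3} \left(-3\right) + 33\right)^{2} = \left(-22 + 33\right)^{2} = 11^{2} = 121$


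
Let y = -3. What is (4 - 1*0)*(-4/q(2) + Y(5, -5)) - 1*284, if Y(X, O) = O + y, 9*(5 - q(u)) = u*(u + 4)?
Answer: -3524/11 ≈ -320.36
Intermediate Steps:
q(u) = 5 - u*(4 + u)/9 (q(u) = 5 - u*(u + 4)/9 = 5 - u*(4 + u)/9)
Y(X, O) = -3 + O (Y(X, O) = O - 3 = -3 + O)
(4 - 1*0)*(-4/q(2) + Y(5, -5)) - 1*284 = (4 - 1*0)*(-4/(5 - 4/9*2 - ⅑*2²) + (-3 - 5)) - 1*284 = (4 + 0)*(-4/(5 - 8/9 - ⅑*4) - 8) - 284 = 4*(-4/(5 - 8/9 - 4/9) - 8) - 284 = 4*(-4/11/3 - 8) - 284 = 4*(-4*3/11 - 8) - 284 = 4*(-12/11 - 8) - 284 = 4*(-100/11) - 284 = -400/11 - 284 = -3524/11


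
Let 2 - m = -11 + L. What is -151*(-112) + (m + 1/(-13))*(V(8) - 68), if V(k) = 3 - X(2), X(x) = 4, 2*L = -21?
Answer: 397691/26 ≈ 15296.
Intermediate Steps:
L = -21/2 (L = (½)*(-21) = -21/2 ≈ -10.500)
V(k) = -1 (V(k) = 3 - 1*4 = 3 - 4 = -1)
m = 47/2 (m = 2 - (-11 - 21/2) = 2 - 1*(-43/2) = 2 + 43/2 = 47/2 ≈ 23.500)
-151*(-112) + (m + 1/(-13))*(V(8) - 68) = -151*(-112) + (47/2 + 1/(-13))*(-1 - 68) = 16912 + (47/2 - 1/13)*(-69) = 16912 + (609/26)*(-69) = 16912 - 42021/26 = 397691/26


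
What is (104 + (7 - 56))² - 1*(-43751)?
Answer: 46776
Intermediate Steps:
(104 + (7 - 56))² - 1*(-43751) = (104 - 49)² + 43751 = 55² + 43751 = 3025 + 43751 = 46776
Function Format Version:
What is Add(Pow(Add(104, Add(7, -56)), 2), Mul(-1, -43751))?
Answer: 46776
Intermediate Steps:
Add(Pow(Add(104, Add(7, -56)), 2), Mul(-1, -43751)) = Add(Pow(Add(104, -49), 2), 43751) = Add(Pow(55, 2), 43751) = Add(3025, 43751) = 46776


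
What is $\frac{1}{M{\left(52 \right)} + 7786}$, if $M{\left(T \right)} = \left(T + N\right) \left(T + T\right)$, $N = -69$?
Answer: $\frac{1}{6018} \approx 0.00016617$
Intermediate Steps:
$M{\left(T \right)} = 2 T \left(-69 + T\right)$ ($M{\left(T \right)} = \left(T - 69\right) \left(T + T\right) = \left(-69 + T\right) 2 T = 2 T \left(-69 + T\right)$)
$\frac{1}{M{\left(52 \right)} + 7786} = \frac{1}{2 \cdot 52 \left(-69 + 52\right) + 7786} = \frac{1}{2 \cdot 52 \left(-17\right) + 7786} = \frac{1}{-1768 + 7786} = \frac{1}{6018}$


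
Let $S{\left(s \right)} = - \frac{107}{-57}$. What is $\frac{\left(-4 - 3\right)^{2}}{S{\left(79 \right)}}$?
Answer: $\frac{2793}{107} \approx 26.103$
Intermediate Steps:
$S{\left(s \right)} = \frac{107}{57}$ ($S{\left(s \right)} = \left(-107\right) \left(- \frac{1}{57}\right) = \frac{107}{57}$)
$\frac{\left(-4 - 3\right)^{2}}{S{\left(79 \right)}} = \frac{\left(-4 - 3\right)^{2}}{\frac{107}{57}} = \left(-7\right)^{2} \cdot \frac{57}{107} = 49 \cdot \frac{57}{107} = \frac{2793}{107}$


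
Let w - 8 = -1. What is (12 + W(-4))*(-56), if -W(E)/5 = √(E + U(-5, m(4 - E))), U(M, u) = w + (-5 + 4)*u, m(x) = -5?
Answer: -672 + 560*√2 ≈ 119.96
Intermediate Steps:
w = 7 (w = 8 - 1 = 7)
U(M, u) = 7 - u (U(M, u) = 7 + (-5 + 4)*u = 7 - u)
W(E) = -5*√(12 + E) (W(E) = -5*√(E + (7 - 1*(-5))) = -5*√(E + (7 + 5)) = -5*√(E + 12) = -5*√(12 + E))
(12 + W(-4))*(-56) = (12 - 5*√(12 - 4))*(-56) = (12 - 10*√2)*(-56) = -672 + 560*√2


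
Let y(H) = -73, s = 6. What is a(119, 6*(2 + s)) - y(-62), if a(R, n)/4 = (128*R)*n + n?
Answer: 2924809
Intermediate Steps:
a(R, n) = 4*n + 512*R*n (a(R, n) = 4*((128*R)*n + n) = 4*(128*R*n + n) = 4*(n + 128*R*n) = 4*n + 512*R*n)
a(119, 6*(2 + s)) - y(-62) = 4*(6*(2 + 6))*(1 + 128*119) - 1*(-73) = 4*(6*8)*(1 + 15232) + 73 = 4*48*15233 + 73 = 2924736 + 73 = 2924809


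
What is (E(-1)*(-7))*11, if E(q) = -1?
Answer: 77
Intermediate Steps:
(E(-1)*(-7))*11 = -1*(-7)*11 = 7*11 = 77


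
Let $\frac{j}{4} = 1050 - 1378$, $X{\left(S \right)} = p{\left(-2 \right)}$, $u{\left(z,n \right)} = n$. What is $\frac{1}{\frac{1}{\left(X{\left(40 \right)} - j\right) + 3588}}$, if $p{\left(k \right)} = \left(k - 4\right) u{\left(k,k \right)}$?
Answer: $4912$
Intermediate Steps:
$p{\left(k \right)} = k \left(-4 + k\right)$ ($p{\left(k \right)} = \left(k - 4\right) k = \left(-4 + k\right) k = k \left(-4 + k\right)$)
$X{\left(S \right)} = 12$ ($X{\left(S \right)} = - 2 \left(-4 - 2\right) = \left(-2\right) \left(-6\right) = 12$)
$j = -1312$ ($j = 4 \left(1050 - 1378\right) = 4 \left(-328\right) = -1312$)
$\frac{1}{\frac{1}{\left(X{\left(40 \right)} - j\right) + 3588}} = \frac{1}{\frac{1}{\left(12 - -1312\right) + 3588}} = \frac{1}{\frac{1}{\left(12 + 1312\right) + 3588}} = \frac{1}{\frac{1}{1324 + 3588}} = \frac{1}{\frac{1}{4912}} = 4912$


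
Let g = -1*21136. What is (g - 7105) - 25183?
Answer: -53424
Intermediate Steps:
g = -21136
(g - 7105) - 25183 = (-21136 - 7105) - 25183 = -28241 - 25183 = -53424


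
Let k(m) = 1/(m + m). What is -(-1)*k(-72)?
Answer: -1/144 ≈ -0.0069444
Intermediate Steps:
k(m) = 1/(2*m)
-(-1)*k(-72) = -(-1)*(½)/(-72) = -(-1)*(½)*(-1/72) = -(-1)*(-1)/144 = -1*1/144 = -1/144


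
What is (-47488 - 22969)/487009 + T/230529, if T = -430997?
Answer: -9832252162/4881291207 ≈ -2.0143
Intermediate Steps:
(-47488 - 22969)/487009 + T/230529 = (-47488 - 22969)/487009 - 430997/230529 = -70457*1/487009 - 430997*1/230529 = -70457/487009 - 18739/10023 = -9832252162/4881291207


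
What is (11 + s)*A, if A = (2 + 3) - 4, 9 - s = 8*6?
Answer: -28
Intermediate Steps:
s = -39 (s = 9 - 8*6 = 9 - 1*48 = 9 - 48 = -39)
A = 1 (A = 5 - 4 = 1)
(11 + s)*A = (11 - 39)*1 = -28*1 = -28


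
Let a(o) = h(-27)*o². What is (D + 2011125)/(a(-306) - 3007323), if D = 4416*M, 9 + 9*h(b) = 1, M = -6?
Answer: -661543/1030185 ≈ -0.64216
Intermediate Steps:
h(b) = -8/9 (h(b) = -1 + (⅑)*1 = -1 + ⅑ = -8/9)
a(o) = -8*o²/9
D = -26496 (D = 4416*(-6) = -26496)
(D + 2011125)/(a(-306) - 3007323) = (-26496 + 2011125)/(-8/9*(-306)² - 3007323) = 1984629/(-8/9*93636 - 3007323) = 1984629/(-83232 - 3007323) = 1984629/(-3090555) = 1984629*(-1/3090555) = -661543/1030185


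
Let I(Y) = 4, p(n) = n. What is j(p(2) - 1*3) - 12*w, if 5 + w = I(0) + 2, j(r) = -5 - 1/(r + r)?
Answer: -33/2 ≈ -16.500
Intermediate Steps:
j(r) = -5 - 1/(2*r)
w = 1 (w = -5 + (4 + 2) = -5 + 6 = 1)
j(p(2) - 1*3) - 12*w = (-5 - 1/(2*(2 - 1*3))) - 12*1 = (-5 - 1/(2*(2 - 3))) - 12 = (-5 - ½/(-1)) - 12 = (-5 - ½*(-1)) - 12 = (-5 + ½) - 12 = -9/2 - 12 = -33/2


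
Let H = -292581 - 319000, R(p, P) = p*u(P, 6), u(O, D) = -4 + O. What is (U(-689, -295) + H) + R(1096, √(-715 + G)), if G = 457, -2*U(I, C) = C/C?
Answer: -1231931/2 + 1096*I*√258 ≈ -6.1597e+5 + 17604.0*I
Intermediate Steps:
U(I, C) = -½ (U(I, C) = -C/(2*C) = -½*1 = -½)
R(p, P) = p*(-4 + P)
H = -611581
(U(-689, -295) + H) + R(1096, √(-715 + G)) = (-½ - 611581) + 1096*(-4 + √(-715 + 457)) = -1223163/2 + 1096*(-4 + √(-258)) = -1223163/2 + 1096*(-4 + I*√258) = -1223163/2 + (-4384 + 1096*I*√258) = -1231931/2 + 1096*I*√258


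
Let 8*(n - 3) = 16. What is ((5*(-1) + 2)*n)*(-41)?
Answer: 615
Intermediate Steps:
n = 5 (n = 3 + (⅛)*16 = 3 + 2 = 5)
((5*(-1) + 2)*n)*(-41) = ((5*(-1) + 2)*5)*(-41) = ((-5 + 2)*5)*(-41) = -3*5*(-41) = -15*(-41) = 615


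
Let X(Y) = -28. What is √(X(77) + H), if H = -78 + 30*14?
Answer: √314 ≈ 17.720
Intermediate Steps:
H = 342 (H = -78 + 420 = 342)
√(X(77) + H) = √(-28 + 342) = √314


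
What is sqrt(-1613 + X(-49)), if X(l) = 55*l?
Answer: 2*I*sqrt(1077) ≈ 65.635*I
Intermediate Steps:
sqrt(-1613 + X(-49)) = sqrt(-1613 + 55*(-49)) = sqrt(-1613 - 2695) = sqrt(-4308) = 2*I*sqrt(1077)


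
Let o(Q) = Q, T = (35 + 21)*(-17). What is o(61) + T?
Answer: -891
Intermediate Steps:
T = -952 (T = 56*(-17) = -952)
o(61) + T = 61 - 952 = -891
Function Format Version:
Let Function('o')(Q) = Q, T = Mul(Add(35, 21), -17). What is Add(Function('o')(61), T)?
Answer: -891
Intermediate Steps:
T = -952 (T = Mul(56, -17) = -952)
Add(Function('o')(61), T) = Add(61, -952) = -891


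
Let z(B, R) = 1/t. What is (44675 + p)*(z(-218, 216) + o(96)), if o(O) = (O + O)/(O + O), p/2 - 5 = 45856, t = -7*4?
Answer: 3682719/28 ≈ 1.3153e+5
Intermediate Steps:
t = -28
p = 91722 (p = 10 + 2*45856 = 10 + 91712 = 91722)
o(O) = 1 (o(O) = (2*O)/((2*O)) = (2*O)*(1/(2*O)) = 1)
z(B, R) = -1/28 (z(B, R) = 1/(-28) = -1/28)
(44675 + p)*(z(-218, 216) + o(96)) = (44675 + 91722)*(-1/28 + 1) = 136397*(27/28) = 3682719/28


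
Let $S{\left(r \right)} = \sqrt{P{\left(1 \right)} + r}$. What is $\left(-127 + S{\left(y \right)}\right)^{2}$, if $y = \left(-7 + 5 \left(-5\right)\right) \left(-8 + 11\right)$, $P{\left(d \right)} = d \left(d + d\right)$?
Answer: $\left(127 - i \sqrt{94}\right)^{2} \approx 16035.0 - 2462.6 i$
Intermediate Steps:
$P{\left(d \right)} = 2 d^{2}$ ($P{\left(d \right)} = d 2 d = 2 d^{2}$)
$y = -96$ ($y = \left(-7 - 25\right) 3 = \left(-32\right) 3 = -96$)
$S{\left(r \right)} = \sqrt{2 + r}$ ($S{\left(r \right)} = \sqrt{2 \cdot 1^{2} + r} = \sqrt{2 \cdot 1 + r} = \sqrt{2 + r}$)
$\left(-127 + S{\left(y \right)}\right)^{2} = \left(-127 + \sqrt{2 - 96}\right)^{2} = \left(-127 + \sqrt{-94}\right)^{2} = \left(-127 + i \sqrt{94}\right)^{2}$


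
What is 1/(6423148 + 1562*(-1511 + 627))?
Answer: 1/5042340 ≈ 1.9832e-7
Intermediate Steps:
1/(6423148 + 1562*(-1511 + 627)) = 1/(6423148 + 1562*(-884)) = 1/(6423148 - 1380808) = 1/5042340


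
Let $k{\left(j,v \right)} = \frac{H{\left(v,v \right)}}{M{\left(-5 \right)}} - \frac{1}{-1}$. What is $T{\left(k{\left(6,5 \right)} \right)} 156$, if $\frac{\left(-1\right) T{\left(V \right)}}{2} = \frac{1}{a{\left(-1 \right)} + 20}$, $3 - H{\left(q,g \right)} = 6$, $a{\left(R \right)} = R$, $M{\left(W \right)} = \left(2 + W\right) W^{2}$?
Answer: $- \frac{312}{19} \approx -16.421$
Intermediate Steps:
$M{\left(W \right)} = W^{2} \left(2 + W\right)$
$H{\left(q,g \right)} = -3$ ($H{\left(q,g \right)} = 3 - 6 = -3$)
$k{\left(j,v \right)} = \frac{26}{25}$ ($k{\left(j,v \right)} = - \frac{3}{\left(-5\right)^{2} \left(2 - 5\right)} - \frac{1}{-1} = - \frac{3}{25 \left(-3\right)} - -1 = - \frac{3}{-75} + 1 = \left(-3\right) \left(- \frac{1}{75}\right) + 1 = \frac{1}{25} + 1 = \frac{26}{25}$)
$T{\left(V \right)} = - \frac{2}{19}$ ($T{\left(V \right)} = - \frac{2}{-1 + 20} = - \frac{2}{19}$)
$T{\left(k{\left(6,5 \right)} \right)} 156 = \left(- \frac{2}{19}\right) 156 = - \frac{312}{19}$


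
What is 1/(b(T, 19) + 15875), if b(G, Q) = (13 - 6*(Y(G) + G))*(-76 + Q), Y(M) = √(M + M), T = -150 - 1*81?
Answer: -2281/147612814 - 171*I*√462/2066579396 ≈ -1.5453e-5 - 1.7785e-6*I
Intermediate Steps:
T = -231 (T = -150 - 81 = -231)
Y(M) = √2*√M (Y(M) = √(2*M) = √2*√M)
b(G, Q) = (-76 + Q)*(13 - 6*G - 6*√2*√G) (b(G, Q) = (13 - 6*(√2*√G + G))*(-76 + Q) = (13 - 6*(G + √2*√G))*(-76 + Q) = (13 + (-6*G - 6*√2*√G))*(-76 + Q) = (13 - 6*G - 6*√2*√G)*(-76 + Q) = (-76 + Q)*(13 - 6*G - 6*√2*√G))
1/(b(T, 19) + 15875) = 1/((-988 + 13*19 + 456*(-231) - 6*(-231)*19 + 456*√2*√(-231) - 6*19*√2*√(-231)) + 15875) = 1/((-988 + 247 - 105336 + 26334 + 456*√2*(I*√231) - 6*19*√2*I*√231) + 15875) = 1/((-988 + 247 - 105336 + 26334 + 456*I*√462 - 114*I*√462) + 15875) = 1/((-79743 + 342*I*√462) + 15875) = 1/(-63868 + 342*I*√462)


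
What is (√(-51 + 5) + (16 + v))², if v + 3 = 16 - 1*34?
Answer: (-5 + I*√46)² ≈ -21.0 - 67.823*I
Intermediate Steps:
v = -21 (v = -3 + (16 - 1*34) = -3 + (16 - 34) = -3 - 18 = -21)
(√(-51 + 5) + (16 + v))² = (√(-51 + 5) + (16 - 21))² = (√(-46) - 5)² = (I*√46 - 5)² = (-5 + I*√46)²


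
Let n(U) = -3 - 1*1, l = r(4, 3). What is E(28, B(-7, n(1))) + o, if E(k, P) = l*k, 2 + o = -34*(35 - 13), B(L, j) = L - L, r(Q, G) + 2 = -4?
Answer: -918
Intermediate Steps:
r(Q, G) = -6 (r(Q, G) = -2 - 4 = -6)
l = -6
n(U) = -4 (n(U) = -3 - 1 = -4)
B(L, j) = 0
o = -750 (o = -2 - 34*(35 - 13) = -2 - 34*22 = -2 - 748 = -750)
E(k, P) = -6*k
E(28, B(-7, n(1))) + o = -6*28 - 750 = -168 - 750 = -918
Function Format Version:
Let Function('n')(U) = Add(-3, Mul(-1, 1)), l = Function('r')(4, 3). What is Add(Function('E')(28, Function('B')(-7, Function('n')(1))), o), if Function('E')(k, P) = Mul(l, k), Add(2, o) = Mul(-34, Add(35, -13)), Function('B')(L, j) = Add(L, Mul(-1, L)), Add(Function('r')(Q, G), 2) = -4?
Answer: -918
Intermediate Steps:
Function('r')(Q, G) = -6 (Function('r')(Q, G) = Add(-2, -4) = -6)
l = -6
Function('n')(U) = -4 (Function('n')(U) = Add(-3, -1) = -4)
Function('B')(L, j) = 0
o = -750 (o = Add(-2, Mul(-34, Add(35, -13))) = Add(-2, Mul(-34, 22)) = Add(-2, -748) = -750)
Function('E')(k, P) = Mul(-6, k)
Add(Function('E')(28, Function('B')(-7, Function('n')(1))), o) = Add(Mul(-6, 28), -750) = Add(-168, -750) = -918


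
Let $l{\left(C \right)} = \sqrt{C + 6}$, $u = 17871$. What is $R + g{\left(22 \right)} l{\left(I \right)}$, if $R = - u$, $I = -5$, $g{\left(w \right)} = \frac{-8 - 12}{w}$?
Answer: $- \frac{196591}{11} \approx -17872.0$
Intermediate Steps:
$g{\left(w \right)} = - \frac{20}{w}$ ($g{\left(w \right)} = \frac{-8 - 12}{w} = - \frac{20}{w}$)
$l{\left(C \right)} = \sqrt{6 + C}$
$R = -17871$ ($R = \left(-1\right) 17871 = -17871$)
$R + g{\left(22 \right)} l{\left(I \right)} = -17871 + - \frac{20}{22} \sqrt{6 - 5} = -17871 + \left(-20\right) \frac{1}{22} \sqrt{1} = -17871 - \frac{10}{11} = - \frac{196591}{11}$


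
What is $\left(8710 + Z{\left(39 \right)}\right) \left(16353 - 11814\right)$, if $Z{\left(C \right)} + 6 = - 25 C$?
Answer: $35081931$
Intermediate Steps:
$Z{\left(C \right)} = -6 - 25 C$
$\left(8710 + Z{\left(39 \right)}\right) \left(16353 - 11814\right) = \left(8710 - 981\right) \left(16353 - 11814\right) = \left(8710 - 981\right) 4539 = 7729 \cdot 4539 = 35081931$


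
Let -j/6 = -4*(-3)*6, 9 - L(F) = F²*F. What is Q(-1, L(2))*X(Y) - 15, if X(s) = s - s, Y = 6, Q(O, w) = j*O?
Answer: -15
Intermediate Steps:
L(F) = 9 - F³ (L(F) = 9 - F²*F = 9 - F³)
j = -432 (j = -6*(-4*(-3))*6 = -72*6 = -6*72 = -432)
Q(O, w) = -432*O
X(s) = 0
Q(-1, L(2))*X(Y) - 15 = -432*(-1)*0 - 15 = 432*0 - 15 = 0 - 15 = -15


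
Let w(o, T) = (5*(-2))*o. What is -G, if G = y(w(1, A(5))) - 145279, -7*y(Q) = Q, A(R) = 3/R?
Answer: 1016943/7 ≈ 1.4528e+5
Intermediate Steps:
w(o, T) = -10*o
y(Q) = -Q/7
G = -1016943/7 (G = -(-10)/7 - 145279 = -⅐*(-10) - 145279 = 10/7 - 145279 = -1016943/7 ≈ -1.4528e+5)
-G = -1*(-1016943/7) = 1016943/7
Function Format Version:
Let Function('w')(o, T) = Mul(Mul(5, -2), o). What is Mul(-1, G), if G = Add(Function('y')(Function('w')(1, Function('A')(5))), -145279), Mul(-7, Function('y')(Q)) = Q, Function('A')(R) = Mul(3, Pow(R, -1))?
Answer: Rational(1016943, 7) ≈ 1.4528e+5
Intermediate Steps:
Function('w')(o, T) = Mul(-10, o)
Function('y')(Q) = Mul(Rational(-1, 7), Q)
G = Rational(-1016943, 7) (G = Add(Mul(Rational(-1, 7), Mul(-10, 1)), -145279) = Add(Mul(Rational(-1, 7), -10), -145279) = Add(Rational(10, 7), -145279) = Rational(-1016943, 7) ≈ -1.4528e+5)
Mul(-1, G) = Mul(-1, Rational(-1016943, 7)) = Rational(1016943, 7)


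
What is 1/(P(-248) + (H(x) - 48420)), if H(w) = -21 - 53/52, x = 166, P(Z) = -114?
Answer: -52/2524913 ≈ -2.0595e-5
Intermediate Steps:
H(w) = -1145/52 (H(w) = -21 - 53*1/52 = -21 - 53/52 = -1145/52)
1/(P(-248) + (H(x) - 48420)) = 1/(-114 + (-1145/52 - 48420)) = 1/(-114 - 2518985/52) = 1/(-2524913/52) = -52/2524913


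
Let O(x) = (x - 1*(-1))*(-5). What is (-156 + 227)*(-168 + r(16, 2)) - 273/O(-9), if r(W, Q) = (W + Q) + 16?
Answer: -380833/40 ≈ -9520.8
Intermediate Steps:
r(W, Q) = 16 + Q + W (r(W, Q) = (Q + W) + 16 = 16 + Q + W)
O(x) = -5 - 5*x (O(x) = (x + 1)*(-5) = (1 + x)*(-5) = -5 - 5*x)
(-156 + 227)*(-168 + r(16, 2)) - 273/O(-9) = (-156 + 227)*(-168 + (16 + 2 + 16)) - 273/(-5 - 5*(-9)) = 71*(-168 + 34) - 273/(-5 + 45) = 71*(-134) - 273/40 = -9514 - 273/40 = -380833/40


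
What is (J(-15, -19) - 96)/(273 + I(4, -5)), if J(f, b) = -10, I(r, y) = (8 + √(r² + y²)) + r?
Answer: -15105/40592 + 53*√41/40592 ≈ -0.36376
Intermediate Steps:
I(r, y) = 8 + r + √(r² + y²)
(J(-15, -19) - 96)/(273 + I(4, -5)) = (-10 - 96)/(273 + (8 + 4 + √(4² + (-5)²))) = -106/(273 + (8 + 4 + √(16 + 25))) = -106/(273 + (8 + 4 + √41)) = -106/(273 + (12 + √41)) = -106/(285 + √41)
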